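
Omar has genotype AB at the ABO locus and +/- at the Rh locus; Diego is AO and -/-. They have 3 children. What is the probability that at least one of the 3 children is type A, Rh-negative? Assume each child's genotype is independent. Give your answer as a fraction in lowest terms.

37/64

ABO cross AB × AO → 1/2 A, 1/4 B, 1/4 AB.
Rh cross +/- × -/- → 1/2 Rh+, 1/2 Rh-; so P(type A, Rh-negative) = 1/2 × 1/2 = 1/4 per child.
P(none) = (3/4)^3 = 27/64; P(at least one) = 1 − 27/64 = 37/64.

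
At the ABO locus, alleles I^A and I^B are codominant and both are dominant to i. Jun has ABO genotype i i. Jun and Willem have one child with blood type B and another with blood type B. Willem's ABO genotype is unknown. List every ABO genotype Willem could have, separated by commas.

For each candidate genotype of Willem, check whether crossing it with i i can produce every observed child phenotype.
  I^A I^A → possible child types {A} ✗
  I^A I^B → possible child types {A, B} ✓
  I^A i → possible child types {O, A} ✗
  I^B I^B → possible child types {B} ✓
  I^B i → possible child types {O, B} ✓
  i i → possible child types {O} ✗

I^A I^B, I^B I^B, I^B i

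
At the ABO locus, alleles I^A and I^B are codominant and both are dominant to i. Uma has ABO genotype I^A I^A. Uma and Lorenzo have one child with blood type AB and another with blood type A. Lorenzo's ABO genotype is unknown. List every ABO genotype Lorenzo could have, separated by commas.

For each candidate genotype of Lorenzo, check whether crossing it with I^A I^A can produce every observed child phenotype.
  I^A I^A → possible child types {A} ✗
  I^A I^B → possible child types {A, AB} ✓
  I^A i → possible child types {A} ✗
  I^B I^B → possible child types {AB} ✗
  I^B i → possible child types {A, AB} ✓
  i i → possible child types {A} ✗

I^A I^B, I^B i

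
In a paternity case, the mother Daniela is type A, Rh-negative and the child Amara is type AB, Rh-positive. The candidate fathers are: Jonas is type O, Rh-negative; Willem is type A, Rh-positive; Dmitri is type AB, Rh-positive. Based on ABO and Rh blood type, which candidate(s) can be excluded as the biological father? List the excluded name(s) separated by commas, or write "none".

A candidate is excluded only if no genotype consistent with his phenotype could produce a type AB, Rh-positive child with a type A, Rh-negative mother.
Jonas (type O, Rh-): no genotype consistent with that phenotype can produce a type-AB Rh+ child with a type-A mother.
Willem (type A, Rh+): no genotype consistent with that phenotype can produce a type-AB Rh+ child with a type-A mother.

Jonas, Willem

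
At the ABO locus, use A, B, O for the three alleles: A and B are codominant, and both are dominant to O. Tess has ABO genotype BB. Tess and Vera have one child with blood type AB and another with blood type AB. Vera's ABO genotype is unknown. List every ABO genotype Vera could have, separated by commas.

AA, AB, AO

For each candidate genotype of Vera, check whether crossing it with BB can produce every observed child phenotype.
  AA → possible child types {AB} ✓
  AB → possible child types {B, AB} ✓
  AO → possible child types {B, AB} ✓
  BB → possible child types {B} ✗
  BO → possible child types {B} ✗
  OO → possible child types {B} ✗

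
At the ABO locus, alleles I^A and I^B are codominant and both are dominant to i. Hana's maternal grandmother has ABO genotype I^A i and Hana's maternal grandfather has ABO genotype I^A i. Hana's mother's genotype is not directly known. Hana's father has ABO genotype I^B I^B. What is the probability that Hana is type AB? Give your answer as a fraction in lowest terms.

Hana's mother's ABO genotype from I^A i × I^A i: 1/4 I^A I^A, 1/2 I^A i, 1/4 i i.
Crossing each possibility with the father I^B I^B and summing P(type AB): 1/4·1 + 1/2·1/2 + 1/4·0 = 1/2.

1/2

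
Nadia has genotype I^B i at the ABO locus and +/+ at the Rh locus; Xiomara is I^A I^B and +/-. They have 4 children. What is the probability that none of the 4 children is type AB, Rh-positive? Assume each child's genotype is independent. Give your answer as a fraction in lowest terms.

ABO cross I^B i × I^A I^B → 1/4 A, 1/2 B, 1/4 AB.
Rh cross +/+ × +/- → 1 Rh+; so P(type AB, Rh-positive) = 1/4 × 1 = 1/4 per child.
P(not type AB, Rh-positive) = 3/4 for one child; (3/4)^4 = 81/256.

81/256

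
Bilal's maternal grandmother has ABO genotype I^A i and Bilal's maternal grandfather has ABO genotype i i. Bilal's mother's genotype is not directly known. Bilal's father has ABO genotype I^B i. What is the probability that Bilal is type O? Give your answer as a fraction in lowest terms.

Bilal's mother's ABO genotype from I^A i × i i: 1/2 I^A i, 1/2 i i.
Crossing each possibility with the father I^B i and summing P(type O): 1/2·1/4 + 1/2·1/2 = 3/8.

3/8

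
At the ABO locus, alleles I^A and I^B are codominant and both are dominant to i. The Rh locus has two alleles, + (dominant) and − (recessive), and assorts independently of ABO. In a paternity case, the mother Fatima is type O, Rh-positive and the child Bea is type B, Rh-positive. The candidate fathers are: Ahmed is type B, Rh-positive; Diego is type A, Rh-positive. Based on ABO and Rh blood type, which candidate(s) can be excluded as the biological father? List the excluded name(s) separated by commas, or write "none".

Diego

A candidate is excluded only if no genotype consistent with his phenotype could produce a type B, Rh-positive child with a type O, Rh-positive mother.
Diego (type A, Rh+): no genotype consistent with that phenotype can produce a type-B Rh+ child with a type-O mother.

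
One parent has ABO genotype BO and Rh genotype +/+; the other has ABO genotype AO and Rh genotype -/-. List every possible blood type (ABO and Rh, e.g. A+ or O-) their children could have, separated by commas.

Gametes from BO × AO give offspring ABO genotypes AB, AO, BO, OO, i.e. phenotypes O, A, B, AB.
Rh cross +/+ × -/- → phenotypes Rh+.
Combining independently: O+, A+, B+, AB+.

O+, A+, B+, AB+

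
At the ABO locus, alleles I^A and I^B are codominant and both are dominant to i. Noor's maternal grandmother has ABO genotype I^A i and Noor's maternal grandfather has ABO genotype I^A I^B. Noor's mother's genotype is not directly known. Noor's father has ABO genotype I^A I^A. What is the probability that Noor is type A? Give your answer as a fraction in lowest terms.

3/4

Noor's mother's ABO genotype from I^A i × I^A I^B: 1/4 I^A I^A, 1/4 I^A I^B, 1/4 I^A i, 1/4 I^B i.
Crossing each possibility with the father I^A I^A and summing P(type A): 1/4·1 + 1/4·1/2 + 1/4·1 + 1/4·1/2 = 3/4.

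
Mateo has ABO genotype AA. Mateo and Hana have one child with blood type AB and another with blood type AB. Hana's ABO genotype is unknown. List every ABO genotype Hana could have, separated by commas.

For each candidate genotype of Hana, check whether crossing it with AA can produce every observed child phenotype.
  AA → possible child types {A} ✗
  AB → possible child types {A, AB} ✓
  AO → possible child types {A} ✗
  BB → possible child types {AB} ✓
  BO → possible child types {A, AB} ✓
  OO → possible child types {A} ✗

AB, BB, BO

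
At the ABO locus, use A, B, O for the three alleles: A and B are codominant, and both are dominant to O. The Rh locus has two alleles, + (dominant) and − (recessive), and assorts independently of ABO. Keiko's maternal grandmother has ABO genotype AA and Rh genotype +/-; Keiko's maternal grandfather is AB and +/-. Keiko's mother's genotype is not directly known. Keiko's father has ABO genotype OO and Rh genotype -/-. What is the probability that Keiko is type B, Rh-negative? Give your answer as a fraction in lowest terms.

Keiko's mother's ABO genotype from AA × AB: 1/2 AA, 1/2 AB.
Crossing each possibility with the father OO and summing P(type B): 1/2·0 + 1/2·1/2 = 1/4.
Similarly for Rh via the mother's Rh distribution: P(Rh-) = 1/2.
Independent loci: 1/4 × 1/2 = 1/8.

1/8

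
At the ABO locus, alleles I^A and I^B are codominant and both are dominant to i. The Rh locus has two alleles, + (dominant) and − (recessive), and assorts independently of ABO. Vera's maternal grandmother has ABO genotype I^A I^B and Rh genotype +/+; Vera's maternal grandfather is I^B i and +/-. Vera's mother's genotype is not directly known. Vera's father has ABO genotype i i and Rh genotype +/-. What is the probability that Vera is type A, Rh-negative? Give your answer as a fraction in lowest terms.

Vera's mother's ABO genotype from I^A I^B × I^B i: 1/4 I^A I^B, 1/4 I^A i, 1/4 I^B I^B, 1/4 I^B i.
Crossing each possibility with the father i i and summing P(type A): 1/4·1/2 + 1/4·1/2 + 1/4·0 + 1/4·0 = 1/4.
Similarly for Rh via the mother's Rh distribution: P(Rh-) = 1/8.
Independent loci: 1/4 × 1/8 = 1/32.

1/32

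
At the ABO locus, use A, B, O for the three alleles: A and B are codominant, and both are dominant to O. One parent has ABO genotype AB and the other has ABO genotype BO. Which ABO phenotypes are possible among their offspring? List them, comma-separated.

A, B, AB

Gametes from AB × BO give offspring ABO genotypes AB, AO, BB, BO, i.e. phenotypes A, B, AB.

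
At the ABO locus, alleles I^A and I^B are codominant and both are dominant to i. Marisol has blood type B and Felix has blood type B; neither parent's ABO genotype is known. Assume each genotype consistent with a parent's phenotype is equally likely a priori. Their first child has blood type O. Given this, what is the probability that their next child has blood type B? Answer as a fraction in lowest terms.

Possible genotypes: Marisol ∈ {I^B I^B, I^B i}; Felix ∈ {I^B I^B, I^B i}.
Weight each parental genotype pair by prior × P(type-O child):
  I^B i × I^B i: posterior weight 1; P(next child type B) = 3/4.
Weighted sum = 3/4.

3/4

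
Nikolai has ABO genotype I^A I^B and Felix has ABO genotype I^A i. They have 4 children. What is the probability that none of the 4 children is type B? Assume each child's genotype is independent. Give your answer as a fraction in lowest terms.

81/256

ABO cross I^A I^B × I^A i → 1/2 A, 1/4 B, 1/4 AB.
So P(type B) = 1/4 per child.
P(not type B) = 3/4 for one child; (3/4)^4 = 81/256.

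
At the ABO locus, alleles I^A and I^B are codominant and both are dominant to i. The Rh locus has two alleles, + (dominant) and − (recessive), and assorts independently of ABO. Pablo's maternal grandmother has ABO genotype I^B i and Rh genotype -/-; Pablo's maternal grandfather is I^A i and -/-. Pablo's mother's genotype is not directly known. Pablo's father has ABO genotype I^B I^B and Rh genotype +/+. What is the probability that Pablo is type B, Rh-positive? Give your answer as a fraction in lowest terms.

Pablo's mother's ABO genotype from I^B i × I^A i: 1/4 I^A I^B, 1/4 I^A i, 1/4 I^B i, 1/4 i i.
Crossing each possibility with the father I^B I^B and summing P(type B): 1/4·1/2 + 1/4·1/2 + 1/4·1 + 1/4·1 = 3/4.
Similarly for Rh via the mother's Rh distribution: P(Rh+) = 1.
Independent loci: 3/4 × 1 = 3/4.

3/4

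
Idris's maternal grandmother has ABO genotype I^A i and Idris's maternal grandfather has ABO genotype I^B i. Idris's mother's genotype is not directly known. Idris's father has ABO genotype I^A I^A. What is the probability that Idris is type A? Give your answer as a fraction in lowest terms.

3/4

Idris's mother's ABO genotype from I^A i × I^B i: 1/4 I^A I^B, 1/4 I^A i, 1/4 I^B i, 1/4 i i.
Crossing each possibility with the father I^A I^A and summing P(type A): 1/4·1/2 + 1/4·1 + 1/4·1/2 + 1/4·1 = 3/4.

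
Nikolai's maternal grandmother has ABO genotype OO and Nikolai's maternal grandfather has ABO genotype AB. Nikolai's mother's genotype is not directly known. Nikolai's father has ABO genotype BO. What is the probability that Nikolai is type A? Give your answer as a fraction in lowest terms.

1/8

Nikolai's mother's ABO genotype from OO × AB: 1/2 AO, 1/2 BO.
Crossing each possibility with the father BO and summing P(type A): 1/2·1/4 + 1/2·0 = 1/8.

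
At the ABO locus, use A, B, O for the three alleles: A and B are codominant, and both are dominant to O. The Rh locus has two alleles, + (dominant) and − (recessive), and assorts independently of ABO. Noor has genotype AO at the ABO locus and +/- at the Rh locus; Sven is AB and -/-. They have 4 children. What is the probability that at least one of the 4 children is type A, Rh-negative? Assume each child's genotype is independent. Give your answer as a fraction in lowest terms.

ABO cross AO × AB → 1/2 A, 1/4 B, 1/4 AB.
Rh cross +/- × -/- → 1/2 Rh+, 1/2 Rh-; so P(type A, Rh-negative) = 1/2 × 1/2 = 1/4 per child.
P(none) = (3/4)^4 = 81/256; P(at least one) = 1 − 81/256 = 175/256.

175/256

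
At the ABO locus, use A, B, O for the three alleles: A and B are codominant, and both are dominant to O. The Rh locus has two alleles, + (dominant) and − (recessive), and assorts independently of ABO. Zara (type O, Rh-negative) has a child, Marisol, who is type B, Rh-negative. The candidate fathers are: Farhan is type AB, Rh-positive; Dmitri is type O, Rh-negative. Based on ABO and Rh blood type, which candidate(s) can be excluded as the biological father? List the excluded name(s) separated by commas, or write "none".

Dmitri

A candidate is excluded only if no genotype consistent with his phenotype could produce a type B, Rh-negative child with a type O, Rh-negative mother.
Dmitri (type O, Rh-): no genotype consistent with that phenotype can produce a type-B Rh- child with a type-O mother.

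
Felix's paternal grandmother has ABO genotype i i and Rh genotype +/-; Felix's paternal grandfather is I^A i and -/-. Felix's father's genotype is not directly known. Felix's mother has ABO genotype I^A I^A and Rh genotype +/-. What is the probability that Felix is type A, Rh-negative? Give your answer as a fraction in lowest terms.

Felix's father's ABO genotype from i i × I^A i: 1/2 I^A i, 1/2 i i.
Crossing each possibility with the mother I^A I^A and summing P(type A): 1/2·1 + 1/2·1 = 1.
Similarly for Rh via the father's Rh distribution: P(Rh-) = 3/8.
Independent loci: 1 × 3/8 = 3/8.

3/8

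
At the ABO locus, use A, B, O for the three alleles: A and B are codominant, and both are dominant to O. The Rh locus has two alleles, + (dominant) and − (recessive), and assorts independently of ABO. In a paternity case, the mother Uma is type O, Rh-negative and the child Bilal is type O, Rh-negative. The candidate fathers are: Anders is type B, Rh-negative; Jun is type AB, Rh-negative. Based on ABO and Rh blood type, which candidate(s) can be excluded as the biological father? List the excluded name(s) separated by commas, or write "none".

A candidate is excluded only if no genotype consistent with his phenotype could produce a type O, Rh-negative child with a type O, Rh-negative mother.
Jun (type AB, Rh-): no genotype consistent with that phenotype can produce a type-O Rh- child with a type-O mother.

Jun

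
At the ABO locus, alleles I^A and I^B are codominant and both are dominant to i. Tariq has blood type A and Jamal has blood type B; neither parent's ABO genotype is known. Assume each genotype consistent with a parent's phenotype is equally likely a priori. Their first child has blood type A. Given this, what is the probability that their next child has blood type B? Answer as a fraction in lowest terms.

1/12

Possible genotypes: Tariq ∈ {I^A I^A, I^A i}; Jamal ∈ {I^B I^B, I^B i}.
Weight each parental genotype pair by prior × P(type-A child):
  I^A I^A × I^B i: posterior weight 2/3; P(next child type B) = 0.
  I^A i × I^B i: posterior weight 1/3; P(next child type B) = 1/4.
Weighted sum = 1/12.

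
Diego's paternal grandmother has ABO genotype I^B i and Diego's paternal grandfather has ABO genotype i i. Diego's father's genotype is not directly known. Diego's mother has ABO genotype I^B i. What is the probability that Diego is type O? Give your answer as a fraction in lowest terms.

Diego's father's ABO genotype from I^B i × i i: 1/2 I^B i, 1/2 i i.
Crossing each possibility with the mother I^B i and summing P(type O): 1/2·1/4 + 1/2·1/2 = 3/8.

3/8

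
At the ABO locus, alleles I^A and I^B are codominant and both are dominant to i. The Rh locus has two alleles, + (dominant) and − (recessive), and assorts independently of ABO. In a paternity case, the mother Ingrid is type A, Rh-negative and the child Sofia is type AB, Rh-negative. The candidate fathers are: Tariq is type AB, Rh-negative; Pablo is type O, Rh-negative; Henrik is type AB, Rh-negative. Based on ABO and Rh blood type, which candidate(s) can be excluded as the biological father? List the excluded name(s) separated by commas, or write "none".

Pablo

A candidate is excluded only if no genotype consistent with his phenotype could produce a type AB, Rh-negative child with a type A, Rh-negative mother.
Pablo (type O, Rh-): no genotype consistent with that phenotype can produce a type-AB Rh- child with a type-A mother.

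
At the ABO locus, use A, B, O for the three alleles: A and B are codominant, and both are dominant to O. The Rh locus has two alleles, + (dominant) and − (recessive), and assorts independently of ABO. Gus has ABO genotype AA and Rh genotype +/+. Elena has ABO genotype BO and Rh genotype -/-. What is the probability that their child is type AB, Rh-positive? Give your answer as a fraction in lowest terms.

ABO cross AA × BO → offspring phenotypes: 1/2 A, 1/2 AB.
Rh cross +/+ × -/- → 1 Rh+.
Independent loci: P(type AB, Rh-positive) = 1/2 × 1 = 1/2.

1/2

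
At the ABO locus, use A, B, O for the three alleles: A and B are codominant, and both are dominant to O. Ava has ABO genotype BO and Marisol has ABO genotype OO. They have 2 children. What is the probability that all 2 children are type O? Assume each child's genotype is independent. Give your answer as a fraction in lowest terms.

ABO cross BO × OO → 1/2 O, 1/2 B.
So P(type O) = 1/2 per child.
All 2 independent: (1/2)^2 = 1/4.

1/4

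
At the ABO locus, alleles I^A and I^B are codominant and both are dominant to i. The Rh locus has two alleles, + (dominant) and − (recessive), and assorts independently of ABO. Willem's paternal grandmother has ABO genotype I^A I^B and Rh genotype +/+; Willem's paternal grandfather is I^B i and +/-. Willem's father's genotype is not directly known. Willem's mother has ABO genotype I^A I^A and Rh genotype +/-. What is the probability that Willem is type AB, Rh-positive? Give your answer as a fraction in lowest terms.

7/16

Willem's father's ABO genotype from I^A I^B × I^B i: 1/4 I^A I^B, 1/4 I^A i, 1/4 I^B I^B, 1/4 I^B i.
Crossing each possibility with the mother I^A I^A and summing P(type AB): 1/4·1/2 + 1/4·0 + 1/4·1 + 1/4·1/2 = 1/2.
Similarly for Rh via the father's Rh distribution: P(Rh+) = 7/8.
Independent loci: 1/2 × 7/8 = 7/16.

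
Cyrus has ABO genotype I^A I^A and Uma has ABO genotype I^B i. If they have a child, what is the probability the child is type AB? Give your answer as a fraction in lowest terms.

ABO cross I^A I^A × I^B i → offspring phenotypes: 1/2 A, 1/2 AB.
So P(type AB) = 1/2.

1/2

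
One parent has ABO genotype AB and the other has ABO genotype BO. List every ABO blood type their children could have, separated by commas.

A, B, AB

Gametes from AB × BO give offspring ABO genotypes AB, AO, BB, BO, i.e. phenotypes A, B, AB.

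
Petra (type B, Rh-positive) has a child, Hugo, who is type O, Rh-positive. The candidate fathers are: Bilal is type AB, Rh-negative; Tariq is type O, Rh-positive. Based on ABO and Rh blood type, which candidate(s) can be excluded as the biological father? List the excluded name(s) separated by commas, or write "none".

A candidate is excluded only if no genotype consistent with his phenotype could produce a type O, Rh-positive child with a type B, Rh-positive mother.
Bilal (type AB, Rh-): no genotype consistent with that phenotype can produce a type-O Rh+ child with a type-B mother.

Bilal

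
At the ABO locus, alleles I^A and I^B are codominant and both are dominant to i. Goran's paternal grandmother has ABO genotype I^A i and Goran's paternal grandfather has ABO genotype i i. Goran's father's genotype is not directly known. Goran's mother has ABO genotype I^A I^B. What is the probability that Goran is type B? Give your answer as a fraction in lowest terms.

3/8

Goran's father's ABO genotype from I^A i × i i: 1/2 I^A i, 1/2 i i.
Crossing each possibility with the mother I^A I^B and summing P(type B): 1/2·1/4 + 1/2·1/2 = 3/8.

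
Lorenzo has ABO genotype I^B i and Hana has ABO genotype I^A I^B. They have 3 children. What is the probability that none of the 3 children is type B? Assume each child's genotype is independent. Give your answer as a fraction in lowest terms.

ABO cross I^B i × I^A I^B → 1/4 A, 1/2 B, 1/4 AB.
So P(type B) = 1/2 per child.
P(not type B) = 1/2 for one child; (1/2)^3 = 1/8.

1/8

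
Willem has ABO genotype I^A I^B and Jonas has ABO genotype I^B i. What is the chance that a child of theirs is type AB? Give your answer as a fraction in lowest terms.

1/4

ABO cross I^A I^B × I^B i → offspring phenotypes: 1/4 A, 1/2 B, 1/4 AB.
So P(type AB) = 1/4.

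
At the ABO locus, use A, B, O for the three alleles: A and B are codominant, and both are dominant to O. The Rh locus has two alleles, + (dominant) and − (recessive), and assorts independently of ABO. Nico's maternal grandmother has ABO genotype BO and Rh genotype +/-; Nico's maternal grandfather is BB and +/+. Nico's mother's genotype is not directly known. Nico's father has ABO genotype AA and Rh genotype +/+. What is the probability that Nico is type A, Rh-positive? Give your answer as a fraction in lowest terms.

1/4

Nico's mother's ABO genotype from BO × BB: 1/2 BB, 1/2 BO.
Crossing each possibility with the father AA and summing P(type A): 1/2·0 + 1/2·1/2 = 1/4.
Similarly for Rh via the mother's Rh distribution: P(Rh+) = 1.
Independent loci: 1/4 × 1 = 1/4.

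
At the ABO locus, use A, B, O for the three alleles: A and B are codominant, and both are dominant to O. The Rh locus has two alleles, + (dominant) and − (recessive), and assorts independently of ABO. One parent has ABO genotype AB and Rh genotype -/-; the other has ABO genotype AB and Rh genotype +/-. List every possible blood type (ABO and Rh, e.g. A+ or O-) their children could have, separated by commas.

A+, A-, B+, B-, AB+, AB-

Gametes from AB × AB give offspring ABO genotypes AA, AB, BB, i.e. phenotypes A, B, AB.
Rh cross -/- × +/- → phenotypes Rh+, Rh-.
Combining independently: A+, A-, B+, B-, AB+, AB-.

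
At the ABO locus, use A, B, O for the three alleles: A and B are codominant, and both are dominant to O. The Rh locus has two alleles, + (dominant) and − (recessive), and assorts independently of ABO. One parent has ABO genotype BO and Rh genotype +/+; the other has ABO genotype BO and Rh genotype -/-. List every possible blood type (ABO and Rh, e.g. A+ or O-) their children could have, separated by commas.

O+, B+

Gametes from BO × BO give offspring ABO genotypes BB, BO, OO, i.e. phenotypes O, B.
Rh cross +/+ × -/- → phenotypes Rh+.
Combining independently: O+, B+.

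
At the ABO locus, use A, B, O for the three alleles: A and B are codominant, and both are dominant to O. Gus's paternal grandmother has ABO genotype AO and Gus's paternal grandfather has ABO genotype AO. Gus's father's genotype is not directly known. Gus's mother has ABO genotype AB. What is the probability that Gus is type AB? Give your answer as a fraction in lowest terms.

1/4

Gus's father's ABO genotype from AO × AO: 1/4 AA, 1/2 AO, 1/4 OO.
Crossing each possibility with the mother AB and summing P(type AB): 1/4·1/2 + 1/2·1/4 + 1/4·0 = 1/4.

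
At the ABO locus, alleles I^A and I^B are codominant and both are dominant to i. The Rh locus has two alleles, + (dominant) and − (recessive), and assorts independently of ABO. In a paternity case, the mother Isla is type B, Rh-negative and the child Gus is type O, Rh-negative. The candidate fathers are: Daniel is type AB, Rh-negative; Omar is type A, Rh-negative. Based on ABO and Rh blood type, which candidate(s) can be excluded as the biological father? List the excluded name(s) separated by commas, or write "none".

A candidate is excluded only if no genotype consistent with his phenotype could produce a type O, Rh-negative child with a type B, Rh-negative mother.
Daniel (type AB, Rh-): no genotype consistent with that phenotype can produce a type-O Rh- child with a type-B mother.

Daniel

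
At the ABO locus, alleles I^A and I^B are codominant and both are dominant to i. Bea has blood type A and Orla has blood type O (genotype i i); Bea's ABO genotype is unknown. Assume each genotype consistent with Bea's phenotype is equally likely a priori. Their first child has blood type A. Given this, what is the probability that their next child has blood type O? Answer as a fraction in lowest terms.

1/6

Possible genotypes: Bea ∈ {I^A I^A, I^A i}; Orla ∈ {i i}.
Weight each parental genotype pair by prior × P(type-A child):
  I^A I^A × i i: posterior weight 2/3; P(next child type O) = 0.
  I^A i × i i: posterior weight 1/3; P(next child type O) = 1/2.
Weighted sum = 1/6.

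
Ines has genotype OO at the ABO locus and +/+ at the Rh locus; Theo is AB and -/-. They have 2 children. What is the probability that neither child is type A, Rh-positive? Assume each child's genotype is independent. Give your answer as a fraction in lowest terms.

ABO cross OO × AB → 1/2 A, 1/2 B.
Rh cross +/+ × -/- → 1 Rh+; so P(type A, Rh-positive) = 1/2 × 1 = 1/2 per child.
P(not type A, Rh-positive) = 1/2 for one child; (1/2)^2 = 1/4.

1/4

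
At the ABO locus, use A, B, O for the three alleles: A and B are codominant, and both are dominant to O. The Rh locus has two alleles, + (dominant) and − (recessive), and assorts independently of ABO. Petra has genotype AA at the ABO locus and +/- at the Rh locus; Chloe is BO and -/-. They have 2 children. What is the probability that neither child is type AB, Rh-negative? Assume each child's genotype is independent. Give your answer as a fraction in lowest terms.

ABO cross AA × BO → 1/2 A, 1/2 AB.
Rh cross +/- × -/- → 1/2 Rh+, 1/2 Rh-; so P(type AB, Rh-negative) = 1/2 × 1/2 = 1/4 per child.
P(not type AB, Rh-negative) = 3/4 for one child; (3/4)^2 = 9/16.

9/16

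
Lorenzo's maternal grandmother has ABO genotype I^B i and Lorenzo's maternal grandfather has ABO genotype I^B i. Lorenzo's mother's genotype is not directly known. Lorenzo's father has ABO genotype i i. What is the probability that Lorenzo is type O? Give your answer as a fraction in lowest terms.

Lorenzo's mother's ABO genotype from I^B i × I^B i: 1/4 I^B I^B, 1/2 I^B i, 1/4 i i.
Crossing each possibility with the father i i and summing P(type O): 1/4·0 + 1/2·1/2 + 1/4·1 = 1/2.

1/2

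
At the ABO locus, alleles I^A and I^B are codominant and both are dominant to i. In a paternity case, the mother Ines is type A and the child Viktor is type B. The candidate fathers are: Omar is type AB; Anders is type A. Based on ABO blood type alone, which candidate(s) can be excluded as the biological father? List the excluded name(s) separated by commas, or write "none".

Anders

A candidate is excluded only if no genotype consistent with his phenotype could produce a type B child with a type A mother.
Anders (type A): no genotype consistent with that phenotype can produce a type-B child with a type-A mother.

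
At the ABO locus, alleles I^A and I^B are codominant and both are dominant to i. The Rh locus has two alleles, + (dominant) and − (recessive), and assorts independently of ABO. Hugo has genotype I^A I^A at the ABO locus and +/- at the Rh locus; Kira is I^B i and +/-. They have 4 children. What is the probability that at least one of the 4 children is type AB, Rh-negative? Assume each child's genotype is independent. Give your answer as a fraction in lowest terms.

ABO cross I^A I^A × I^B i → 1/2 A, 1/2 AB.
Rh cross +/- × +/- → 3/4 Rh+, 1/4 Rh-; so P(type AB, Rh-negative) = 1/2 × 1/4 = 1/8 per child.
P(none) = (7/8)^4 = 2401/4096; P(at least one) = 1 − 2401/4096 = 1695/4096.

1695/4096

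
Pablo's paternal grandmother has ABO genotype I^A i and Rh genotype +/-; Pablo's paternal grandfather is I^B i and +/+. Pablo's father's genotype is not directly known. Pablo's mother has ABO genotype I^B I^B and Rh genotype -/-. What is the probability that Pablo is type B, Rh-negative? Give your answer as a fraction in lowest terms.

3/16

Pablo's father's ABO genotype from I^A i × I^B i: 1/4 I^A I^B, 1/4 I^A i, 1/4 I^B i, 1/4 i i.
Crossing each possibility with the mother I^B I^B and summing P(type B): 1/4·1/2 + 1/4·1/2 + 1/4·1 + 1/4·1 = 3/4.
Similarly for Rh via the father's Rh distribution: P(Rh-) = 1/4.
Independent loci: 3/4 × 1/4 = 3/16.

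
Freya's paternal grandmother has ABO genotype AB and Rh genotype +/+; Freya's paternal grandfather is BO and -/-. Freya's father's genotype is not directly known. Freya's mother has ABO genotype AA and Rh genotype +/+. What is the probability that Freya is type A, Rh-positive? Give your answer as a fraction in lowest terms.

Freya's father's ABO genotype from AB × BO: 1/4 AB, 1/4 AO, 1/4 BB, 1/4 BO.
Crossing each possibility with the mother AA and summing P(type A): 1/4·1/2 + 1/4·1 + 1/4·0 + 1/4·1/2 = 1/2.
Similarly for Rh via the father's Rh distribution: P(Rh+) = 1.
Independent loci: 1/2 × 1 = 1/2.

1/2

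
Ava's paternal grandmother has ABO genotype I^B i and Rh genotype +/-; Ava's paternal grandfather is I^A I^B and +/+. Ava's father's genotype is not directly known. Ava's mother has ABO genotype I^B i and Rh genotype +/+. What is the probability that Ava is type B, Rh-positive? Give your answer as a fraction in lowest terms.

Ava's father's ABO genotype from I^B i × I^A I^B: 1/4 I^A I^B, 1/4 I^A i, 1/4 I^B I^B, 1/4 I^B i.
Crossing each possibility with the mother I^B i and summing P(type B): 1/4·1/2 + 1/4·1/4 + 1/4·1 + 1/4·3/4 = 5/8.
Similarly for Rh via the father's Rh distribution: P(Rh+) = 1.
Independent loci: 5/8 × 1 = 5/8.

5/8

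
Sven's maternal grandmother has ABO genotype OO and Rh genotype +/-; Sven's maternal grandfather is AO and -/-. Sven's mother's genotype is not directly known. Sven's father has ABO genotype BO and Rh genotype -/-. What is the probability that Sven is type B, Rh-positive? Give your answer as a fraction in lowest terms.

Sven's mother's ABO genotype from OO × AO: 1/2 AO, 1/2 OO.
Crossing each possibility with the father BO and summing P(type B): 1/2·1/4 + 1/2·1/2 = 3/8.
Similarly for Rh via the mother's Rh distribution: P(Rh+) = 1/4.
Independent loci: 3/8 × 1/4 = 3/32.

3/32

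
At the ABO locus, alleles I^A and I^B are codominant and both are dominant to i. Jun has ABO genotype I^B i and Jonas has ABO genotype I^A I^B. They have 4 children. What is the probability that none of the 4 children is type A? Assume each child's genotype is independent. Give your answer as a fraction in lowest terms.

ABO cross I^B i × I^A I^B → 1/4 A, 1/2 B, 1/4 AB.
So P(type A) = 1/4 per child.
P(not type A) = 3/4 for one child; (3/4)^4 = 81/256.

81/256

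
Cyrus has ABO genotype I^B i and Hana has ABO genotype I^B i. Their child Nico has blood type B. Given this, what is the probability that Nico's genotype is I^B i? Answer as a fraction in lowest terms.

Cross I^B i × I^B i → 1/4 I^B I^B, 1/2 I^B i, 1/4 i i.
Type-B genotypes among offspring: I^B I^B (1/4), I^B i (1/2); total 3/4.
P(I^B i | type B) = (1/2) / (3/4) = 2/3.

2/3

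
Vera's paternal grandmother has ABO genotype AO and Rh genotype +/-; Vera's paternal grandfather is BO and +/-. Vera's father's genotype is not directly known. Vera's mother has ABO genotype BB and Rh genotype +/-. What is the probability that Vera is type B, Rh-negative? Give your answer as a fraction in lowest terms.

Vera's father's ABO genotype from AO × BO: 1/4 AB, 1/4 AO, 1/4 BO, 1/4 OO.
Crossing each possibility with the mother BB and summing P(type B): 1/4·1/2 + 1/4·1/2 + 1/4·1 + 1/4·1 = 3/4.
Similarly for Rh via the father's Rh distribution: P(Rh-) = 1/4.
Independent loci: 3/4 × 1/4 = 3/16.

3/16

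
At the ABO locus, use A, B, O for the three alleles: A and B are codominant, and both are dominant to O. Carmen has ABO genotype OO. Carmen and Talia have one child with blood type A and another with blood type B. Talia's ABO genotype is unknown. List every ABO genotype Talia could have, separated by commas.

AB

For each candidate genotype of Talia, check whether crossing it with OO can produce every observed child phenotype.
  AA → possible child types {A} ✗
  AB → possible child types {A, B} ✓
  AO → possible child types {O, A} ✗
  BB → possible child types {B} ✗
  BO → possible child types {O, B} ✗
  OO → possible child types {O} ✗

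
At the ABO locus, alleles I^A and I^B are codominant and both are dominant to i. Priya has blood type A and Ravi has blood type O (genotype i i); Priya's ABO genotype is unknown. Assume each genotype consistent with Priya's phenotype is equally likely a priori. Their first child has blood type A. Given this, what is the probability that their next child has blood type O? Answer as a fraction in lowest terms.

Possible genotypes: Priya ∈ {I^A I^A, I^A i}; Ravi ∈ {i i}.
Weight each parental genotype pair by prior × P(type-A child):
  I^A I^A × i i: posterior weight 2/3; P(next child type O) = 0.
  I^A i × i i: posterior weight 1/3; P(next child type O) = 1/2.
Weighted sum = 1/6.

1/6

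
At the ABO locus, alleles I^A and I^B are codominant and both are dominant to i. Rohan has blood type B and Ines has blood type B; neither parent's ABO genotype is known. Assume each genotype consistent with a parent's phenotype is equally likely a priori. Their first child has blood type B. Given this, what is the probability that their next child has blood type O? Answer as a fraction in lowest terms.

1/20

Possible genotypes: Rohan ∈ {I^B I^B, I^B i}; Ines ∈ {I^B I^B, I^B i}.
Weight each parental genotype pair by prior × P(type-B child):
  I^B I^B × I^B I^B: posterior weight 4/15; P(next child type O) = 0.
  I^B I^B × I^B i: posterior weight 4/15; P(next child type O) = 0.
  I^B i × I^B I^B: posterior weight 4/15; P(next child type O) = 0.
  I^B i × I^B i: posterior weight 1/5; P(next child type O) = 1/4.
Weighted sum = 1/20.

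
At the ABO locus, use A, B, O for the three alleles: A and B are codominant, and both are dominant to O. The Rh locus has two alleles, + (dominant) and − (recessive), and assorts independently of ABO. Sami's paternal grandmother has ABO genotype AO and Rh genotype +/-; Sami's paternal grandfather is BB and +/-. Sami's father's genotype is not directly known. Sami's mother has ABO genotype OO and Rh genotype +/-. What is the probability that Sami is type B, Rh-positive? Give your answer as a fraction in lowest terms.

3/8

Sami's father's ABO genotype from AO × BB: 1/2 AB, 1/2 BO.
Crossing each possibility with the mother OO and summing P(type B): 1/2·1/2 + 1/2·1/2 = 1/2.
Similarly for Rh via the father's Rh distribution: P(Rh+) = 3/4.
Independent loci: 1/2 × 3/4 = 3/8.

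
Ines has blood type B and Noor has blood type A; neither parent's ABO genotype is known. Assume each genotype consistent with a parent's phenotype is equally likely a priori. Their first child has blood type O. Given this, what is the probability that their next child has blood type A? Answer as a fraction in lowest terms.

Possible genotypes: Ines ∈ {BB, BO}; Noor ∈ {AA, AO}.
Weight each parental genotype pair by prior × P(type-O child):
  BO × AO: posterior weight 1; P(next child type A) = 1/4.
Weighted sum = 1/4.

1/4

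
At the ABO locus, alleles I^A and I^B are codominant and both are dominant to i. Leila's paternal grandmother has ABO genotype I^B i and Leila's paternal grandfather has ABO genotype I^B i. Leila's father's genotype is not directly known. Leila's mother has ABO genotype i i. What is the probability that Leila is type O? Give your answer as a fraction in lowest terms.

Leila's father's ABO genotype from I^B i × I^B i: 1/4 I^B I^B, 1/2 I^B i, 1/4 i i.
Crossing each possibility with the mother i i and summing P(type O): 1/4·0 + 1/2·1/2 + 1/4·1 = 1/2.

1/2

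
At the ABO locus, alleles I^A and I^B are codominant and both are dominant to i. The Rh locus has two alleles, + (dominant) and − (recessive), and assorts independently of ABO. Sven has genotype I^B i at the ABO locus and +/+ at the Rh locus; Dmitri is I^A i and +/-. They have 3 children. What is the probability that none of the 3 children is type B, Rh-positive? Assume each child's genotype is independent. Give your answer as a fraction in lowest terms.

ABO cross I^B i × I^A i → 1/4 O, 1/4 A, 1/4 B, 1/4 AB.
Rh cross +/+ × +/- → 1 Rh+; so P(type B, Rh-positive) = 1/4 × 1 = 1/4 per child.
P(not type B, Rh-positive) = 3/4 for one child; (3/4)^3 = 27/64.

27/64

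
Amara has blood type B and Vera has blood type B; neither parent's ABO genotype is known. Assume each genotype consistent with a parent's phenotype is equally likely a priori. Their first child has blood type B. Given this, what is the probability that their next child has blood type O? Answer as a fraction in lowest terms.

Possible genotypes: Amara ∈ {I^B I^B, I^B i}; Vera ∈ {I^B I^B, I^B i}.
Weight each parental genotype pair by prior × P(type-B child):
  I^B I^B × I^B I^B: posterior weight 4/15; P(next child type O) = 0.
  I^B I^B × I^B i: posterior weight 4/15; P(next child type O) = 0.
  I^B i × I^B I^B: posterior weight 4/15; P(next child type O) = 0.
  I^B i × I^B i: posterior weight 1/5; P(next child type O) = 1/4.
Weighted sum = 1/20.

1/20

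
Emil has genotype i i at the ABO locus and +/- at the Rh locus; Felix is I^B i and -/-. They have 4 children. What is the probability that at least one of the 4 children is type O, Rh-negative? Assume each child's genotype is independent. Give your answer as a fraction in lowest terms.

175/256

ABO cross i i × I^B i → 1/2 O, 1/2 B.
Rh cross +/- × -/- → 1/2 Rh+, 1/2 Rh-; so P(type O, Rh-negative) = 1/2 × 1/2 = 1/4 per child.
P(none) = (3/4)^4 = 81/256; P(at least one) = 1 − 81/256 = 175/256.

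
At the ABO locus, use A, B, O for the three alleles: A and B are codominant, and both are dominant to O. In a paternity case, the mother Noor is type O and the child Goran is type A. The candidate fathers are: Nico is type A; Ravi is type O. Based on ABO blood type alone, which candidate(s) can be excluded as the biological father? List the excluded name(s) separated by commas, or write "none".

Ravi

A candidate is excluded only if no genotype consistent with his phenotype could produce a type A child with a type O mother.
Ravi (type O): no genotype consistent with that phenotype can produce a type-A child with a type-O mother.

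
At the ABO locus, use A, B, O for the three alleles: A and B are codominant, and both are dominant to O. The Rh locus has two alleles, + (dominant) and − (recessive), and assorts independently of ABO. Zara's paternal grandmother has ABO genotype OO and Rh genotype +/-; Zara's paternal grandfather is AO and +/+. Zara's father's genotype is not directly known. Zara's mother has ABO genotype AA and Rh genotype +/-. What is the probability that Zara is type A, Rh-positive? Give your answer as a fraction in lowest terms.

Zara's father's ABO genotype from OO × AO: 1/2 AO, 1/2 OO.
Crossing each possibility with the mother AA and summing P(type A): 1/2·1 + 1/2·1 = 1.
Similarly for Rh via the father's Rh distribution: P(Rh+) = 7/8.
Independent loci: 1 × 7/8 = 7/8.

7/8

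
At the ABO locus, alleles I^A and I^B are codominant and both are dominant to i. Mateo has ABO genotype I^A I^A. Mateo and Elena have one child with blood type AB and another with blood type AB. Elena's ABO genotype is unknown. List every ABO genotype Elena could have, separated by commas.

For each candidate genotype of Elena, check whether crossing it with I^A I^A can produce every observed child phenotype.
  I^A I^A → possible child types {A} ✗
  I^A I^B → possible child types {A, AB} ✓
  I^A i → possible child types {A} ✗
  I^B I^B → possible child types {AB} ✓
  I^B i → possible child types {A, AB} ✓
  i i → possible child types {A} ✗

I^A I^B, I^B I^B, I^B i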